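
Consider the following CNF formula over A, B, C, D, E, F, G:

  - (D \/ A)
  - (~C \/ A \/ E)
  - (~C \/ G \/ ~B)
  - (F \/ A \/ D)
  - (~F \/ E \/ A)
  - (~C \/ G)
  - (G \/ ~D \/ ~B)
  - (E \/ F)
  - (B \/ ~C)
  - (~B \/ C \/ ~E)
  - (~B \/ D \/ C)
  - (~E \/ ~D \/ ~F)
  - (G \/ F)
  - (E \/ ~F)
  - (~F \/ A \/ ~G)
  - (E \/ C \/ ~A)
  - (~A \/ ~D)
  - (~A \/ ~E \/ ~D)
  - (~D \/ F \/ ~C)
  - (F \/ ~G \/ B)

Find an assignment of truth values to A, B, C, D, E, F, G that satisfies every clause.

Set A = True and propagate.
  then D is forced to False.
Set B = False and propagate.
  then C is forced to False.
  then E is forced to True.
Set F = True and propagate.
G is now unconstrained; take G = False.
Every clause has at least one true literal under this assignment.

A=1, B=0, C=0, D=0, E=1, F=1, G=0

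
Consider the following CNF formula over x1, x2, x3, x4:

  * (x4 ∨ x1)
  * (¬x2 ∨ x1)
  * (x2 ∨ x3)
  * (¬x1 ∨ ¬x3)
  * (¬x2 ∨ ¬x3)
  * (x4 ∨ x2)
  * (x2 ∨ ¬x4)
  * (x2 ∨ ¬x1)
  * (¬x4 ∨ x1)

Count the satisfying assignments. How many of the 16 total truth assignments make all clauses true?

2

Satisfying assignments:
  x1=T x2=T x3=F x4=F
  x1=T x2=T x3=F x4=T
That's 2 in total.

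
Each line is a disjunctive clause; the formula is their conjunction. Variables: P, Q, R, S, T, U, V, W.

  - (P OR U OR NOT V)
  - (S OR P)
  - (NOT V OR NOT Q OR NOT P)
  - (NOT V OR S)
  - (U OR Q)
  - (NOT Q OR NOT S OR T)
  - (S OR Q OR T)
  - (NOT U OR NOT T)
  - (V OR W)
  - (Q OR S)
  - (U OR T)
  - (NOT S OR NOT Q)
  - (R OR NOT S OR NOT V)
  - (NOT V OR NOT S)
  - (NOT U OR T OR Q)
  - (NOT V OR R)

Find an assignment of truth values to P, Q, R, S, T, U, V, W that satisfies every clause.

W occurs only positively in the remaining clauses — set W = True.
Branch on P: take P = True.
Set Q = True and propagate.
  then V is forced to False.
  then S is forced to False.
For the remaining variables, R = False, T = True, U = False works.
Every clause has at least one true literal under this assignment.

P=True, Q=True, R=False, S=False, T=True, U=False, V=False, W=True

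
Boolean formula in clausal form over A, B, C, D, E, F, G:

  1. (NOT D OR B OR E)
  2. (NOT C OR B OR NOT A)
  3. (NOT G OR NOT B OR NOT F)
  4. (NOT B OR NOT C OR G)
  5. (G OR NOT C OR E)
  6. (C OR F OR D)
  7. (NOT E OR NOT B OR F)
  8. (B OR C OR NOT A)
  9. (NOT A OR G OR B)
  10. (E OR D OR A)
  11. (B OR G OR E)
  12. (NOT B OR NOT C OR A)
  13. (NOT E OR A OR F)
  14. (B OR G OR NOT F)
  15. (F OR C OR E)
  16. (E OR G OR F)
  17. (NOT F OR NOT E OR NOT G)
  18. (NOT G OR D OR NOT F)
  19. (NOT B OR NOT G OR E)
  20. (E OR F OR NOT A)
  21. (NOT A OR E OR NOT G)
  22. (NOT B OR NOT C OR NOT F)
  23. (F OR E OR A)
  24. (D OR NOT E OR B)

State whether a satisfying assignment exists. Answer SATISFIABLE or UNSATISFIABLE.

Set A = False and propagate.
Try B = True.
  then C is forced to False.
The remaining clauses are satisfied by D = True, E = False, F = True, G = False.
Every clause has at least one true literal under this assignment.
So A=False, B=True, C=False, D=True, E=False, F=True, G=False is a satisfying assignment.

SATISFIABLE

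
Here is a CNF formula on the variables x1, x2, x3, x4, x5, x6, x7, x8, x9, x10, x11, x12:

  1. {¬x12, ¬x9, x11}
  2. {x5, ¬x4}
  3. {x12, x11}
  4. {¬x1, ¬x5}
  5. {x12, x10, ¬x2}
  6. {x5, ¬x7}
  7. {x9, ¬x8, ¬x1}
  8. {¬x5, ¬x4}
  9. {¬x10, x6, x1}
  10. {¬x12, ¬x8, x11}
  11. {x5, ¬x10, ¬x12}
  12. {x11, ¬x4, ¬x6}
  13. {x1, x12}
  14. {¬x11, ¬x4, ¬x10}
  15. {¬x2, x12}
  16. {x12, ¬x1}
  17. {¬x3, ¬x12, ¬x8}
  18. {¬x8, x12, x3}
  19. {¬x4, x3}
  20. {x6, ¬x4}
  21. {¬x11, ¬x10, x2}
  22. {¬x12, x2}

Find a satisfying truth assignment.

Pure literal: x4 appears only negated; assign x4 = False.
Pure literal: x7 appears only negated; assign x7 = False.
Try x1 = True.
  then x5 is forced to False.
  then x12 is forced to True.
  then x10 is forced to False.
  then x2 is forced to True.
Set x3 = True and propagate.
  then x8 is forced to False.
Branch on x9: take x9 = True.
  then x11 is forced to True.
x6 is now unconstrained; take x6 = False.
Every clause has at least one true literal under this assignment.
Check each clause:
  1. {¬x12, x11, ¬x9} — x11 is true.
  2. {¬x4, x5} — ¬x4 is true.
  3. {x11, x12} — x11 is true.
  4. {¬x1, ¬x5} — ¬x5 is true.
  5. {¬x2, x10, x12} — x12 is true.
  6. {¬x7, x5} — ¬x7 is true.
  7. {¬x1, x9, ¬x8} — ¬x8 is true.
  8. {¬x4, ¬x5} — ¬x5 is true.
  9. {x1, ¬x10, x6} — x1 is true.
  10. {x11, ¬x8, ¬x12} — ¬x8 is true.
  11. {¬x10, x5, ¬x12} — ¬x10 is true.
  12. {¬x6, ¬x4, x11} — ¬x6 is true.
  13. {x1, x12} — x1 is true.
  14. {¬x10, ¬x11, ¬x4} — ¬x4 is true.
  15. {¬x2, x12} — x12 is true.
  16. {¬x1, x12} — x12 is true.
  17. {¬x12, ¬x8, ¬x3} — ¬x8 is true.
  18. {x3, ¬x8, x12} — ¬x8 is true.
  19. {¬x4, x3} — x3 is true.
  20. {¬x4, x6} — ¬x4 is true.
  21. {¬x10, ¬x11, x2} — x2 is true.
  22. {¬x12, x2} — x2 is true.

x1=T, x2=T, x3=T, x4=F, x5=F, x6=F, x7=F, x8=F, x9=T, x10=F, x11=T, x12=T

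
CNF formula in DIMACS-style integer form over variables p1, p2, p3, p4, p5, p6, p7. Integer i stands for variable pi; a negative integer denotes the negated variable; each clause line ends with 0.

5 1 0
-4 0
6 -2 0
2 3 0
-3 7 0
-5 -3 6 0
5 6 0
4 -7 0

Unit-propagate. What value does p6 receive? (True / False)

True

(¬p4) is a unit clause: p4 = False.
In (¬p7 ∨ p4), p4 is now false; ¬p7 must hold, so p7 = False.
(p7 ∨ ¬p3) with p7 = False leaves only ¬p3, so p3 = False.
(p3 ∨ p2) with p3 = False leaves only p2, so p2 = True.
From (p6 ∨ ¬p2) and p2 = True: p6 = True.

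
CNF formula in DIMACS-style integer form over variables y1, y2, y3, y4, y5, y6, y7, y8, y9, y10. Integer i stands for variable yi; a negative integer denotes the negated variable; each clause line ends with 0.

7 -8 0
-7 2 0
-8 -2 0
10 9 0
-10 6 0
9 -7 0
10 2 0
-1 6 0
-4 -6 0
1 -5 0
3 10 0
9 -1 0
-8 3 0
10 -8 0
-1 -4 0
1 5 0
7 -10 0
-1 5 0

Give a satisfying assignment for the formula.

y1 = T, y2 = T, y3 = T, y4 = F, y5 = T, y6 = T, y7 = T, y8 = F, y9 = T, y10 = T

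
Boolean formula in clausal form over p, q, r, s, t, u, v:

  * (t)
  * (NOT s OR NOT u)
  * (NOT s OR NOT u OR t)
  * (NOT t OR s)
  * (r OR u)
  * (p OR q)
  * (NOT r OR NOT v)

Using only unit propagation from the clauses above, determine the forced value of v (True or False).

False

(t) stands alone — t = True.
In (NOT t OR s), NOT t is now false; s must hold, so s = True.
From (NOT s OR NOT u) and s = True: u = False.
(r OR u): since u = False, the clause reduces to (r). r = True.
In (NOT r OR NOT v), NOT r is now false; NOT v must hold, so v = False.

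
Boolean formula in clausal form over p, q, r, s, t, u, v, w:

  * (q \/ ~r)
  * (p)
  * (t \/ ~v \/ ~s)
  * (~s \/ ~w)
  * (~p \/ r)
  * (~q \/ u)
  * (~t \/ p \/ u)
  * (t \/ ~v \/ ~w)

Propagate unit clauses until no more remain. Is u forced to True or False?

True

Unit clause (p) sets p = True.
(r \/ ~p) with p = True leaves only r, so r = True.
(~r \/ q): since r = True, the clause reduces to (q). q = True.
In (u \/ ~q), ~q is now false; u must hold, so u = True.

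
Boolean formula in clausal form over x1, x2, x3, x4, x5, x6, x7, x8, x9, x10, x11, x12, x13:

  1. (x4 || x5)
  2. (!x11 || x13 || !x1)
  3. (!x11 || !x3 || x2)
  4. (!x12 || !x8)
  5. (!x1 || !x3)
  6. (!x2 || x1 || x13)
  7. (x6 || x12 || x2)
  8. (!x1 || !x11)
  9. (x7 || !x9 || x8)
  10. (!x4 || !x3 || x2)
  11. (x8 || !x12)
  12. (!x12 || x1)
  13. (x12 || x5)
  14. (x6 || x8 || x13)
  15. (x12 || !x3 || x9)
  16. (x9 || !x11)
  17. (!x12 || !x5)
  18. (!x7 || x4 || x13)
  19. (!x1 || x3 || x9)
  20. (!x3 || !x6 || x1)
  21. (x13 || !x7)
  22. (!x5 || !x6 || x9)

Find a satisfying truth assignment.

x1 = 0, x2 = 1, x3 = 0, x4 = 0, x5 = 1, x6 = 0, x7 = 0, x8 = 0, x9 = 0, x10 = 0, x11 = 0, x12 = 0, x13 = 1

Check each clause:
  1. (x4 || x5) — x5 is true.
  2. (!x11 || !x1 || x13) — !x11 is true.
  3. (!x11 || x2 || !x3) — !x3 is true.
  4. (!x8 || !x12) — !x8 is true.
  5. (!x3 || !x1) — !x3 is true.
  6. (x13 || !x2 || x1) — x13 is true.
  7. (x12 || x6 || x2) — x2 is true.
  8. (!x1 || !x11) — !x11 is true.
  9. (!x9 || x8 || x7) — !x9 is true.
  10. (!x4 || x2 || !x3) — x2 is true.
  11. (!x12 || x8) — !x12 is true.
  12. (x1 || !x12) — !x12 is true.
  13. (x5 || x12) — x5 is true.
  14. (x6 || x8 || x13) — x13 is true.
  15. (!x3 || x9 || x12) — !x3 is true.
  16. (!x11 || x9) — !x11 is true.
  17. (!x12 || !x5) — !x12 is true.
  18. (!x7 || x13 || x4) — !x7 is true.
  19. (!x1 || x3 || x9) — !x1 is true.
  20. (!x3 || !x6 || x1) — !x6 is true.
  21. (!x7 || x13) — !x7 is true.
  22. (x9 || !x6 || !x5) — !x6 is true.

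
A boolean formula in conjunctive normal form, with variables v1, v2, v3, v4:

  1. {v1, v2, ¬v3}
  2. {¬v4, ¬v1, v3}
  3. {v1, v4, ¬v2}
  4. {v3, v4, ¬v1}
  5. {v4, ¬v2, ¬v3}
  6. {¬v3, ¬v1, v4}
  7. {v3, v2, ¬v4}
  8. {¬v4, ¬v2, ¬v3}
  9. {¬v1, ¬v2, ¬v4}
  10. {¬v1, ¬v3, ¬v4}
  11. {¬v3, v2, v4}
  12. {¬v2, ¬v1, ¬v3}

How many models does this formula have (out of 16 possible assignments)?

The models are:
  v1=0 v2=0 v3=0 v4=0
  v1=0 v2=1 v3=0 v4=1
That's 2 in total.

2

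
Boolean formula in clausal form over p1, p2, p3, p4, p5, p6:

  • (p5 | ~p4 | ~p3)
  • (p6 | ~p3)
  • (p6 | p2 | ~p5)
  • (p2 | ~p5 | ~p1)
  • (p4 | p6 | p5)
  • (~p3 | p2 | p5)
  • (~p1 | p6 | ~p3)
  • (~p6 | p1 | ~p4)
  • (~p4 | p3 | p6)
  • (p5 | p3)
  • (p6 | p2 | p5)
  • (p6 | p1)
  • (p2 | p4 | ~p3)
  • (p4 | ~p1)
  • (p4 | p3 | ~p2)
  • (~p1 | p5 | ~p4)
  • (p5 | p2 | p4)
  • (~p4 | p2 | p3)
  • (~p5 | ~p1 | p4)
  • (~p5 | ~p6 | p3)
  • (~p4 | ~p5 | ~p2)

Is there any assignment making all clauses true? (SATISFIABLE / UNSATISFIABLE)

Try p1 = False.
  then p6 is forced to True.
  then p4 is forced to False.
Set p2 = True and propagate.
  then p3 is forced to True.
p5 is now unconstrained; take p5 = False.
So p1 = F, p2 = T, p3 = T, p4 = F, p5 = F, p6 = T is a satisfying assignment.

SATISFIABLE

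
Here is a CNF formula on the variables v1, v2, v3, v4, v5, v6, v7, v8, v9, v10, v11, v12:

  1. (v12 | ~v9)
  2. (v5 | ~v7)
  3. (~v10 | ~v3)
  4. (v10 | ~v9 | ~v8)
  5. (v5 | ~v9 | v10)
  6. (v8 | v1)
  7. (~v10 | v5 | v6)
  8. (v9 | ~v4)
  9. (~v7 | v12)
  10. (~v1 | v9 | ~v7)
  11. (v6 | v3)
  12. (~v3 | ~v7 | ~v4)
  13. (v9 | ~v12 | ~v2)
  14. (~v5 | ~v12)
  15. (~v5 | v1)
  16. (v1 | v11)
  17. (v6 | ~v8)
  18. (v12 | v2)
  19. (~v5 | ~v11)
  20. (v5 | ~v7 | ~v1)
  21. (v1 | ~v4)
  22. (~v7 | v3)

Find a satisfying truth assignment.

v1 = True  v2 = True  v3 = True  v4 = False  v5 = False  v6 = False  v7 = False  v8 = False  v9 = False  v10 = False  v11 = True  v12 = False

Check each clause:
  1. (v12 | ~v9) — ~v9 is true.
  2. (v5 | ~v7) — ~v7 is true.
  3. (~v3 | ~v10) — ~v10 is true.
  4. (v10 | ~v9 | ~v8) — ~v8 is true.
  5. (v10 | v5 | ~v9) — ~v9 is true.
  6. (v1 | v8) — v1 is true.
  7. (v5 | v6 | ~v10) — ~v10 is true.
  8. (~v4 | v9) — ~v4 is true.
  9. (v12 | ~v7) — ~v7 is true.
  10. (~v1 | v9 | ~v7) — ~v7 is true.
  11. (v3 | v6) — v3 is true.
  12. (~v3 | ~v7 | ~v4) — ~v7 is true.
  13. (~v2 | v9 | ~v12) — ~v12 is true.
  14. (~v12 | ~v5) — ~v5 is true.
  15. (~v5 | v1) — v1 is true.
  16. (v11 | v1) — v1 is true.
  17. (~v8 | v6) — ~v8 is true.
  18. (v12 | v2) — v2 is true.
  19. (~v5 | ~v11) — ~v5 is true.
  20. (~v7 | v5 | ~v1) — ~v7 is true.
  21. (v1 | ~v4) — v1 is true.
  22. (~v7 | v3) — ~v7 is true.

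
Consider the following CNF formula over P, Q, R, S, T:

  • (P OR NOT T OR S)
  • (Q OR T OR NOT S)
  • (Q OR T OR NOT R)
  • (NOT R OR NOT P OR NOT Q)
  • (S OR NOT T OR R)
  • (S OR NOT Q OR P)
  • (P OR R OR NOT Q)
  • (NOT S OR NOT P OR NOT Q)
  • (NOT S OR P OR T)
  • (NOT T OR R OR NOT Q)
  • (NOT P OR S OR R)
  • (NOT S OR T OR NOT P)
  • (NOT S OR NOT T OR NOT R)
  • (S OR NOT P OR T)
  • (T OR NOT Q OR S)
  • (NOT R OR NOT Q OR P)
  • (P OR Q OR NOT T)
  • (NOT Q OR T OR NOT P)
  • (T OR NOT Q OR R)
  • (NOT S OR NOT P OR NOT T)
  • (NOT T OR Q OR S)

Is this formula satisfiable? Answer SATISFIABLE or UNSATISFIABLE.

SATISFIABLE

Branch on P: take P = False.
Branch on Q: take Q = False.
  then T is forced to False.
  then S is forced to False.
  then R is forced to False.
So P=False, Q=False, R=False, S=False, T=False is a satisfying assignment.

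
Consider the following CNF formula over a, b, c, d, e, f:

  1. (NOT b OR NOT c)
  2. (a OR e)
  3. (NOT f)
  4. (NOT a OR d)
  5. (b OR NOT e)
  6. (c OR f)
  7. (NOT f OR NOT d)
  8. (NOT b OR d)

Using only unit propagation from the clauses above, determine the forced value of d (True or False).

True

(NOT f) stands alone — f = False.
(f OR c): since f = False, the clause reduces to (c). c = True.
(NOT c OR NOT b) with c = True leaves only NOT b, so b = False.
(NOT e OR b) with b = False leaves only NOT e, so e = False.
In (a OR e), e is now false; a must hold, so a = True.
From (NOT a OR d) and a = True: d = True.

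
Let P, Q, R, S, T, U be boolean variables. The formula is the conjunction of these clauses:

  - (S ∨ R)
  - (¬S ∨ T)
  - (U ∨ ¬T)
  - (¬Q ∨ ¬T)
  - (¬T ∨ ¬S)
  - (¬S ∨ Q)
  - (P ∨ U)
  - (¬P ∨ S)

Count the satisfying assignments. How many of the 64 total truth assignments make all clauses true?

3

Satisfying assignments:
  P=F Q=F R=T S=F T=F U=T
  P=F Q=F R=T S=F T=T U=T
  P=F Q=T R=T S=F T=F U=T
That's 3 in total.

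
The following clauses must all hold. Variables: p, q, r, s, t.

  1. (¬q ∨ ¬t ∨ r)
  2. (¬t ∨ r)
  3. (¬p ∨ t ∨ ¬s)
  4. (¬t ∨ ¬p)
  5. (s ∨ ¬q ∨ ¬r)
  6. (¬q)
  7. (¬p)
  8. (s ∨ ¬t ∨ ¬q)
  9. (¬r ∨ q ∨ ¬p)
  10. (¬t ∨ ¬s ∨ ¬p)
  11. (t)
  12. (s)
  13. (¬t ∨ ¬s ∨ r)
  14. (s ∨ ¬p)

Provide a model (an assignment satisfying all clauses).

(¬q) is a unit clause, so q = False.
(¬p) is a unit clause, so p = False.
Unit propagation: (t) forces t = True.
(r) is a unit clause, so r = True.
Unit propagation: (s) forces s = True.

p=0, q=0, r=1, s=1, t=1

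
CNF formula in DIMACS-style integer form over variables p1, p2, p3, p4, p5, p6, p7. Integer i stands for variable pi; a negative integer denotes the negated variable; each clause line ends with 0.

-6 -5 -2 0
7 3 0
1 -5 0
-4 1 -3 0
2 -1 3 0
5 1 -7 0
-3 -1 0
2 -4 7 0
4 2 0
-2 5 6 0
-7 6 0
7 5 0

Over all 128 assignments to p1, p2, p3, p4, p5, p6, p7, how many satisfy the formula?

2

Satisfying assignments:
  p1=T p2=T p3=F p4=F p5=F p6=T p7=T
  p1=T p2=T p3=F p4=T p5=F p6=T p7=T
That's 2 in total.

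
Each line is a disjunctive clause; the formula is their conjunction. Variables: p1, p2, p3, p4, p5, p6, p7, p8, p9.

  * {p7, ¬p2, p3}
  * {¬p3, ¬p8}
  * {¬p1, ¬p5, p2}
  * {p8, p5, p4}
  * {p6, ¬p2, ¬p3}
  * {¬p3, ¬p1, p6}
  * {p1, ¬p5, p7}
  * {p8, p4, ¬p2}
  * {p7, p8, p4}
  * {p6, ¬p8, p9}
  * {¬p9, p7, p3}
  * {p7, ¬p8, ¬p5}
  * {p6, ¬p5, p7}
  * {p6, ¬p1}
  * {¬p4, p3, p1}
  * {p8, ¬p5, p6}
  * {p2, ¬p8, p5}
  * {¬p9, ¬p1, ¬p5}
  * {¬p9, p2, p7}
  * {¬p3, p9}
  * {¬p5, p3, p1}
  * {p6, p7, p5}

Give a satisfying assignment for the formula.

Pure literal: p6 appears only positively; assign p6 = True.
Pure literal: p7 appears only positively; assign p7 = True.
Set p1 = True and propagate.
Branch on p2: take p2 = True.
Branch on p3: take p3 = False.
For the remaining variables, p4 = True, p5 = False, p8 = True, p9 = True works.

p1=T, p2=T, p3=F, p4=T, p5=F, p6=T, p7=T, p8=T, p9=T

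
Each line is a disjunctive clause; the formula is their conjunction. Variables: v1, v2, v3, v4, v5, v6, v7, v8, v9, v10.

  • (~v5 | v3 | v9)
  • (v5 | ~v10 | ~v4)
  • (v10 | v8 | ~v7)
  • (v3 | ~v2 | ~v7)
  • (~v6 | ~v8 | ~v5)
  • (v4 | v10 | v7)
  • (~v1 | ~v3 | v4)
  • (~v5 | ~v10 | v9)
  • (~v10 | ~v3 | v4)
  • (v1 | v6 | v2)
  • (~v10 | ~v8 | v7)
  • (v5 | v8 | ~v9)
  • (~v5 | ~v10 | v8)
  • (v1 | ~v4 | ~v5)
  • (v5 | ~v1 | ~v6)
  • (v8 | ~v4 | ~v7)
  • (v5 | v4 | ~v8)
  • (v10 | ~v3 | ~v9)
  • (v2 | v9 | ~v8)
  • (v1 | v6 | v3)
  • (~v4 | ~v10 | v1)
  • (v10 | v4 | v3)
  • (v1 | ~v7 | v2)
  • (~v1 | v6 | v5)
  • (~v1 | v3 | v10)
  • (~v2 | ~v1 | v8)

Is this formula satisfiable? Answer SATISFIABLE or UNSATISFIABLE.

SATISFIABLE

Set v1 = True and propagate.
Try v2 = True.
  then v8 is forced to True.
The remaining clauses are satisfied by v3 = True, v4 = True, v5 = True, v6 = False, v7 = True, v9 = True, v10 = True.
Every clause has at least one true literal under this assignment.
So v1=True, v2=True, v3=True, v4=True, v5=True, v6=False, v7=True, v8=True, v9=True, v10=True is a satisfying assignment.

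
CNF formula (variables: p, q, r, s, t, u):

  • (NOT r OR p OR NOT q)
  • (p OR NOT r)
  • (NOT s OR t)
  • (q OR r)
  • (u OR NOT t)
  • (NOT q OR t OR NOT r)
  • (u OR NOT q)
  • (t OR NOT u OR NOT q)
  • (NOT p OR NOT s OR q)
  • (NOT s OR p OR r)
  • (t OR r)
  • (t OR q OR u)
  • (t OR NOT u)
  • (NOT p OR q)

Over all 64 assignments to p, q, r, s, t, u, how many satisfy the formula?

5

Satisfying assignments:
  p=F q=T r=F s=F t=T u=T
  p=T q=T r=F s=F t=T u=T
  p=T q=T r=F s=T t=T u=T
  p=T q=T r=T s=F t=T u=T
  p=T q=T r=T s=T t=T u=T
Count: 5.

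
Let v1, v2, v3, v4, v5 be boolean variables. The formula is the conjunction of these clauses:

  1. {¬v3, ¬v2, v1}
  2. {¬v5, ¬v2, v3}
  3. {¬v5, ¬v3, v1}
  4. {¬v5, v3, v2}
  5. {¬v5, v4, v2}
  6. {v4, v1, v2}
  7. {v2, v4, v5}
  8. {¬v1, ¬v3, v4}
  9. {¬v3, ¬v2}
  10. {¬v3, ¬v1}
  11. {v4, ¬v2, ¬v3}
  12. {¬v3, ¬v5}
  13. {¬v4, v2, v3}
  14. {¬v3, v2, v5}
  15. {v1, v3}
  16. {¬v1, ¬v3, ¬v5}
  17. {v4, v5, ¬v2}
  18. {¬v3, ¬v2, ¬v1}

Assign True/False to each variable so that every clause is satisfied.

v1=1, v2=1, v3=0, v4=1, v5=0

Check each clause:
  1. {¬v3, ¬v2, v1} — v1 is true.
  2. {¬v5, ¬v2, v3} — ¬v5 is true.
  3. {¬v3, ¬v5, v1} — v1 is true.
  4. {v2, ¬v5, v3} — v2 is true.
  5. {v4, ¬v5, v2} — v2 is true.
  6. {v1, v2, v4} — v1 is true.
  7. {v4, v5, v2} — v2 is true.
  8. {¬v1, ¬v3, v4} — v4 is true.
  9. {¬v3, ¬v2} — ¬v3 is true.
  10. {¬v3, ¬v1} — ¬v3 is true.
  11. {¬v2, ¬v3, v4} — v4 is true.
  12. {¬v3, ¬v5} — ¬v5 is true.
  13. {v2, ¬v4, v3} — v2 is true.
  14. {v5, ¬v3, v2} — v2 is true.
  15. {v3, v1} — v1 is true.
  16. {¬v3, ¬v1, ¬v5} — ¬v5 is true.
  17. {¬v2, v4, v5} — v4 is true.
  18. {¬v3, ¬v2, ¬v1} — ¬v3 is true.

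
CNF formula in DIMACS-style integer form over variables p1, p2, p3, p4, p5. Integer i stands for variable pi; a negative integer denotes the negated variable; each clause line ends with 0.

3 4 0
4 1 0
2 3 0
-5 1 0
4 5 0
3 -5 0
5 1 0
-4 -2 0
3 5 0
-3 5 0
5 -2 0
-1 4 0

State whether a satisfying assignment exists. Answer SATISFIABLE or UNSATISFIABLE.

Branch on p1: take p1 = True.
  then p4 is forced to True.
  then p2 is forced to False.
  then p3 is forced to True.
  then p5 is forced to True.
Every clause has at least one true literal under this assignment.
So p1=T  p2=F  p3=T  p4=T  p5=T is a satisfying assignment.

SATISFIABLE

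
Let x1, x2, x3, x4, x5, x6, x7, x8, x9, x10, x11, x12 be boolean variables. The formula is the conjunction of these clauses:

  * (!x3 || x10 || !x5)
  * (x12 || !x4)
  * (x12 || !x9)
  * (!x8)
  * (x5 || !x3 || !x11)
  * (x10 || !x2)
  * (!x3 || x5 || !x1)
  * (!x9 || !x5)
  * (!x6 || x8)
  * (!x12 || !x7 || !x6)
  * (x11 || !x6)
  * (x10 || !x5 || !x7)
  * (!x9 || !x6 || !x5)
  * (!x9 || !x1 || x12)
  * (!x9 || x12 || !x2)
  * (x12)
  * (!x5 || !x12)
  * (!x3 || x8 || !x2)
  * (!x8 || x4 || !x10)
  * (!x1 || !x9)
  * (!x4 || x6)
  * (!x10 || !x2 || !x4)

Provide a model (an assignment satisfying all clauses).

x1=False, x2=False, x3=True, x4=False, x5=False, x6=False, x7=True, x8=False, x9=False, x10=True, x11=False, x12=True

Check each clause:
  1. (x10 || !x3 || !x5) — x10 is true.
  2. (x12 || !x4) — x12 is true.
  3. (x12 || !x9) — x12 is true.
  4. (!x8) — !x8 is true.
  5. (!x11 || x5 || !x3) — !x11 is true.
  6. (!x2 || x10) — x10 is true.
  7. (x5 || !x3 || !x1) — !x1 is true.
  8. (!x5 || !x9) — !x5 is true.
  9. (!x6 || x8) — !x6 is true.
  10. (!x6 || !x7 || !x12) — !x6 is true.
  11. (!x6 || x11) — !x6 is true.
  12. (!x5 || !x7 || x10) — x10 is true.
  13. (!x5 || !x9 || !x6) — !x6 is true.
  14. (!x9 || x12 || !x1) — x12 is true.
  15. (!x9 || x12 || !x2) — x12 is true.
  16. (x12) — x12 is true.
  17. (!x12 || !x5) — !x5 is true.
  18. (x8 || !x2 || !x3) — !x2 is true.
  19. (!x10 || !x8 || x4) — !x8 is true.
  20. (!x9 || !x1) — !x1 is true.
  21. (x6 || !x4) — !x4 is true.
  22. (!x4 || !x2 || !x10) — !x4 is true.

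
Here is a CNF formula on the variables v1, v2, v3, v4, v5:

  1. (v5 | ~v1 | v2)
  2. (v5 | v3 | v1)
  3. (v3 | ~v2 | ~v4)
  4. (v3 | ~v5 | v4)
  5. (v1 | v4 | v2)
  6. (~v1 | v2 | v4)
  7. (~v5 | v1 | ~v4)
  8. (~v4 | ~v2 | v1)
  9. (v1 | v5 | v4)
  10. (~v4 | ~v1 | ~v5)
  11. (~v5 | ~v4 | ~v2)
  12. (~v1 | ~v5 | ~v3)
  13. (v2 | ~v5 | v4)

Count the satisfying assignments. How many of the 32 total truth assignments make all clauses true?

5

The models are:
  v1=0 v2=0 v3=1 v4=1 v5=0
  v1=0 v2=1 v3=1 v4=0 v5=1
  v1=1 v2=1 v3=0 v4=0 v5=0
  v1=1 v2=1 v3=1 v4=0 v5=0
  v1=1 v2=1 v3=1 v4=1 v5=0
Count: 5.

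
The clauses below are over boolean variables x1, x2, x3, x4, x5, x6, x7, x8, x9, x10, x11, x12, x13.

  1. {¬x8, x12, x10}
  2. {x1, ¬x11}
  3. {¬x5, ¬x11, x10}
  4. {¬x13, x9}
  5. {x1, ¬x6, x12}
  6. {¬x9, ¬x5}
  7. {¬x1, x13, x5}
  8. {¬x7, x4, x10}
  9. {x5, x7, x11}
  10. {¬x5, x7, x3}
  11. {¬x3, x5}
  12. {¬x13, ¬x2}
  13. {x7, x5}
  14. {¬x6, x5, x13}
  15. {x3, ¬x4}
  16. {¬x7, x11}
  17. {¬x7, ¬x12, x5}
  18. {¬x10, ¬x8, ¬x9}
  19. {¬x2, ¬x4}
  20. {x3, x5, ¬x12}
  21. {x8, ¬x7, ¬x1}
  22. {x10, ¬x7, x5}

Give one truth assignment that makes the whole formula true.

x1 = False  x2 = False  x3 = True  x4 = False  x5 = True  x6 = False  x7 = False  x8 = False  x9 = False  x10 = False  x11 = False  x12 = True  x13 = False

Pure literal: x2 appears only negated; assign x2 = False.
x6 occurs only negated in the remaining clauses — set x6 = False.
Try x1 = False.
  then x11 is forced to False.
  then x7 is forced to False.
  then x5 is forced to True.
  then x9 is forced to False.
  then x13 is forced to False.
  then x3 is forced to True.
Set x8 = False and propagate.
x4, x10, x12 are now unconstrained; take x4 = False, x10 = False, x12 = True.
Every clause has at least one true literal under this assignment.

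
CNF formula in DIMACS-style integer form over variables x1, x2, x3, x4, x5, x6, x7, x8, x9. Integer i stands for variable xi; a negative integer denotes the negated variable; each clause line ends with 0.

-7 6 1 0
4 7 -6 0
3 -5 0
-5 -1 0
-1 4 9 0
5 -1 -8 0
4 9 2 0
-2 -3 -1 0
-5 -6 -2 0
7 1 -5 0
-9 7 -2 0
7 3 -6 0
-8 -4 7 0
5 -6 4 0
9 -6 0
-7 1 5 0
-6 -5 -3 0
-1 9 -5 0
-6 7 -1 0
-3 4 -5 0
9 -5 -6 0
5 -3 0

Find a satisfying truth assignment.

Pure literal: x8 appears only negated; assign x8 = False.
Set x1 = True and propagate.
  then x5 is forced to False.
  then x3 is forced to False.
Branch on x2: take x2 = False.
Set x4 = True and propagate.
The remaining clauses are satisfied by x6 = False, x7 = True, x9 = True.
Every clause has at least one true literal under this assignment.

x1 = T  x2 = F  x3 = F  x4 = T  x5 = F  x6 = F  x7 = T  x8 = F  x9 = T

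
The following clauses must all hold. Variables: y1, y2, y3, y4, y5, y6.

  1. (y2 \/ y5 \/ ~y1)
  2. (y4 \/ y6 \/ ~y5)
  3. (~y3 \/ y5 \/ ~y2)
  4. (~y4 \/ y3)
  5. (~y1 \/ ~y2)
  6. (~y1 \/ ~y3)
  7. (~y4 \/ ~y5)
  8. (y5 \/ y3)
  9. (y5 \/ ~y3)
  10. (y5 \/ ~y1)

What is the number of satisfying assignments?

Satisfying assignments:
  y1=F y2=F y3=F y4=F y5=T y6=T
  y1=F y2=F y3=T y4=F y5=T y6=T
  y1=F y2=T y3=F y4=F y5=T y6=T
  y1=F y2=T y3=T y4=F y5=T y6=T
  y1=T y2=F y3=F y4=F y5=T y6=T
That's 5 in total.

5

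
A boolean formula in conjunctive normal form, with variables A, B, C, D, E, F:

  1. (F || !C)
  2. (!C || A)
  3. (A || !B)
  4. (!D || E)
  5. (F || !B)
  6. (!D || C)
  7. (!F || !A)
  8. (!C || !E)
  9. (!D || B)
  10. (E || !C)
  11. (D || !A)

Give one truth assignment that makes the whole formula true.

A=0, B=0, C=0, D=0, E=1, F=1

Branch on A: take A = False.
  then C is forced to False.
  then B is forced to False.
  then D is forced to False.
E, F are now unconstrained; take E = True, F = True.
Check each clause:
  1. (F || !C) — !C is true.
  2. (!C || A) — !C is true.
  3. (A || !B) — !B is true.
  4. (E || !D) — !D is true.
  5. (!B || F) — F is true.
  6. (C || !D) — !D is true.
  7. (!A || !F) — !A is true.
  8. (!C || !E) — !C is true.
  9. (!D || B) — !D is true.
  10. (E || !C) — !C is true.
  11. (D || !A) — !A is true.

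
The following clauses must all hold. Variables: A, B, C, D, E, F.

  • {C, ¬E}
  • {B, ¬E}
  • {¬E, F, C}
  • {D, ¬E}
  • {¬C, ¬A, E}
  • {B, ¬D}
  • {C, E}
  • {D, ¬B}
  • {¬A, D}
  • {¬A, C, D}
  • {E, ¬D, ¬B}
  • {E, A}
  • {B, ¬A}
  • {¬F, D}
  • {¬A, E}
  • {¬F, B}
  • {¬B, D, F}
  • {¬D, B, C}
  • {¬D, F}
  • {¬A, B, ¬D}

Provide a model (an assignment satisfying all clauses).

Set A = True and propagate.
  then D is forced to True.
  then B is forced to True.
  then E is forced to True.
  then C is forced to True.
  then F is forced to True.

A=1  B=1  C=1  D=1  E=1  F=1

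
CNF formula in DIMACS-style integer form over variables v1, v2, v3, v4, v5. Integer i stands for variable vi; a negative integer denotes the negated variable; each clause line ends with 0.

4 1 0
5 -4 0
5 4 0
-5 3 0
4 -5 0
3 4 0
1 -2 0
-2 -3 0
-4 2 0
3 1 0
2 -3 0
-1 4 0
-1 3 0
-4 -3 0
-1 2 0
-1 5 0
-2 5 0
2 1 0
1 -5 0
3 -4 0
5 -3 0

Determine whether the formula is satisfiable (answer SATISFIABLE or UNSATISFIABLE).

v1 = True:
  propagation gives v4=True, v5=True, v3=True; an empty clause results — contradiction.
v1 = False:
  propagation gives v4=True, v5=True; an empty clause results — contradiction.
Every branch closes, so no satisfying assignment exists.

UNSATISFIABLE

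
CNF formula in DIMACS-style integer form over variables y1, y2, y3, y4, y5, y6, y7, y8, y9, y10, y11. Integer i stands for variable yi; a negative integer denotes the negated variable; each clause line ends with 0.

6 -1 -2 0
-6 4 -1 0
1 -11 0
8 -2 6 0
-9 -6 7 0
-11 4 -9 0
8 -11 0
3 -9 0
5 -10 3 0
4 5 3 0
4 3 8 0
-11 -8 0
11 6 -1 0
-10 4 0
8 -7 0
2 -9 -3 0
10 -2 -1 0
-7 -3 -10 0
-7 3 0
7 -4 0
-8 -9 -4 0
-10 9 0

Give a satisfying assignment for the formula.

Branch on y1: take y1 = False.
  then y11 is forced to False.
Try y2 = True.
The remaining clauses are satisfied by y3 = True, y4 = False, y5 = False, y6 = False, y7 = False, y8 = True, y9 = False, y10 = False.

y1=F, y2=T, y3=T, y4=F, y5=F, y6=F, y7=F, y8=T, y9=F, y10=F, y11=F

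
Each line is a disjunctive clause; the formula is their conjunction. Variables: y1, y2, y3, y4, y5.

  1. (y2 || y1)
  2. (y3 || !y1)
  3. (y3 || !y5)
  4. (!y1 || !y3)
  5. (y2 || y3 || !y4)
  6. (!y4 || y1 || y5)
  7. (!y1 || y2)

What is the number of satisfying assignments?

The models are:
  y1=F y2=T y3=F y4=F y5=F
  y1=F y2=T y3=T y4=F y5=F
  y1=F y2=T y3=T y4=F y5=T
  y1=F y2=T y3=T y4=T y5=T
That's 4 in total.

4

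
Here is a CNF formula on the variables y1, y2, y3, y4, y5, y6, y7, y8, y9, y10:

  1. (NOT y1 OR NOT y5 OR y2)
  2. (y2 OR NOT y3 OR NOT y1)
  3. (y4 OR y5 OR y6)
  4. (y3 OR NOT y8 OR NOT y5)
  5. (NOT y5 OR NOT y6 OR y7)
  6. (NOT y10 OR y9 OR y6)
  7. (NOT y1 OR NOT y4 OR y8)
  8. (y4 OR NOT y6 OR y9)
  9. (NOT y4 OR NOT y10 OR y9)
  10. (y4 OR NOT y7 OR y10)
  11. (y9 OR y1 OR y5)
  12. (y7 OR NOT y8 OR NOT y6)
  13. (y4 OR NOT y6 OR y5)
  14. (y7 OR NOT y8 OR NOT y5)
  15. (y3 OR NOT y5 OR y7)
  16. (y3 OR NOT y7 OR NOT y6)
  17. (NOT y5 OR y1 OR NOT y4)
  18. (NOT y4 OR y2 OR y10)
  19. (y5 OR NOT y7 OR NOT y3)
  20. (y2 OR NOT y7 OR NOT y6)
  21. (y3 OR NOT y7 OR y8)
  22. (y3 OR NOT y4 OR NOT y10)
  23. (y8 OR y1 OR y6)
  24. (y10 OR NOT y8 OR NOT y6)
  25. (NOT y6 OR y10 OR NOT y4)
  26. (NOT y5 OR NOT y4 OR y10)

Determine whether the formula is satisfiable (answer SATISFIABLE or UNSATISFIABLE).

SATISFIABLE

Pure literal: y2 appears only positively; assign y2 = True.
y9 occurs only positively in the remaining clauses — set y9 = True.
Branch on y1: take y1 = True.
Try y3 = True.
Try y4 = True.
  then y8 is forced to True.
For the remaining variables, y5 = False, y6 = False, y7 = False, y10 = False works.
So y1=1, y2=1, y3=1, y4=1, y5=0, y6=0, y7=0, y8=1, y9=1, y10=0 is a satisfying assignment.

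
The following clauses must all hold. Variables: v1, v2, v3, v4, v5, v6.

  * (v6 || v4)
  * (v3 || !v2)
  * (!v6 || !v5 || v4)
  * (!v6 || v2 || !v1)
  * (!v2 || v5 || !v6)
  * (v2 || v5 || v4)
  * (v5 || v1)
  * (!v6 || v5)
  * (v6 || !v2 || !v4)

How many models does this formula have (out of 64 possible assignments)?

10

Case analysis on v6 and v2:
  v6=1, v2=1: remaining (v1,v3,v4,v5) ∈ {(0,1,1,1); (1,1,1,1)} — 2.
  v6=1, v2=0: remaining (v1,v3,v4,v5) ∈ {(0,0,1,1); (0,1,1,1)} — 2.
  v6=0, v2=1: a clause becomes empty — 0.
  v6=0, v2=0: v3 free; 3 ways for (v1,v4,v5) × 2^1 = 6.
Total: 2 + 2 + 0 + 6 = 10.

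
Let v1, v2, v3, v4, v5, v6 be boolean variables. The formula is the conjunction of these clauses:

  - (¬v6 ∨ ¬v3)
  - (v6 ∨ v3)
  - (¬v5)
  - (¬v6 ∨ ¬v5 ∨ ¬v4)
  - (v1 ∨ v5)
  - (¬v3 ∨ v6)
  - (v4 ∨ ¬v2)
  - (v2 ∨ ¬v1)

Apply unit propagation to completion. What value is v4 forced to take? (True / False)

(¬v5) is a unit clause: v5 = False.
(v5 ∨ v1): since v5 = False, the clause reduces to (v1). v1 = True.
(v2 ∨ ¬v1): since v1 = True, the clause reduces to (v2). v2 = True.
From (¬v2 ∨ v4) and v2 = True: v4 = True.

True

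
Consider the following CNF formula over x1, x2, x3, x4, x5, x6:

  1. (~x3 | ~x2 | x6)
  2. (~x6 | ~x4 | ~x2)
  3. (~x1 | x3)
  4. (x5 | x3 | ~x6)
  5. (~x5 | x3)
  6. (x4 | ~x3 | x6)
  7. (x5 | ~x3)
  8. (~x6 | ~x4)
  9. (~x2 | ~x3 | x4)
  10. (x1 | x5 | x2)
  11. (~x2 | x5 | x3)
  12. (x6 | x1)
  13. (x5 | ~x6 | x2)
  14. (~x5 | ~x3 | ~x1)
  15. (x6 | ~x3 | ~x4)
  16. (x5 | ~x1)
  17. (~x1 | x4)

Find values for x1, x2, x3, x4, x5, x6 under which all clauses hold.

Branch on x1: take x1 = False.
  then x6 is forced to True.
  then x4 is forced to False.
Try x2 = False.
  then x5 is forced to True.
  then x3 is forced to True.
Every clause has at least one true literal under this assignment.

x1 = 0, x2 = 0, x3 = 1, x4 = 0, x5 = 1, x6 = 1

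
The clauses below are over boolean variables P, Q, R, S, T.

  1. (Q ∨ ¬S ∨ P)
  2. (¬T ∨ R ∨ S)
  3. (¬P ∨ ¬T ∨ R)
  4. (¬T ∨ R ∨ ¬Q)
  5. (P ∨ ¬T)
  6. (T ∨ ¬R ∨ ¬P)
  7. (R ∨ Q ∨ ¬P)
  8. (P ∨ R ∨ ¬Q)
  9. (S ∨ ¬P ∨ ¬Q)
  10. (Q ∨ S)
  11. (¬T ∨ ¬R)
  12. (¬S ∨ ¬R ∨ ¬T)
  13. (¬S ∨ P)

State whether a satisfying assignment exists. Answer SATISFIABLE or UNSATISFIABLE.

Branch on P: take P = True.
Set Q = True and propagate.
  then S is forced to True.
Set R = False and propagate.
  then T is forced to False.
So P=True, Q=True, R=False, S=True, T=False is a satisfying assignment.

SATISFIABLE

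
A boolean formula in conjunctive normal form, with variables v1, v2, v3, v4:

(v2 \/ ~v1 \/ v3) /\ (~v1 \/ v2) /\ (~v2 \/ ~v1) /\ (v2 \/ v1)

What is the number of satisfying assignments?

4

Satisfying assignments:
  v1=F v2=T v3=F v4=F
  v1=F v2=T v3=F v4=T
  v1=F v2=T v3=T v4=F
  v1=F v2=T v3=T v4=T
That's 4 in total.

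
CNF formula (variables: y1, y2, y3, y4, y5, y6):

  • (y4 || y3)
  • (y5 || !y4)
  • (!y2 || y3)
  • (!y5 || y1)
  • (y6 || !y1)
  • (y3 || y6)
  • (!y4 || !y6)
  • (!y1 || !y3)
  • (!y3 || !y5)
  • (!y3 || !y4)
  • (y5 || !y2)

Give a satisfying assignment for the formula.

y1=F, y2=F, y3=T, y4=F, y5=F, y6=F

Check each clause:
  1. (y3 || y4) — y3 is true.
  2. (y5 || !y4) — !y4 is true.
  3. (y3 || !y2) — y3 is true.
  4. (!y5 || y1) — !y5 is true.
  5. (!y1 || y6) — !y1 is true.
  6. (y3 || y6) — y3 is true.
  7. (!y6 || !y4) — !y6 is true.
  8. (!y1 || !y3) — !y1 is true.
  9. (!y3 || !y5) — !y5 is true.
  10. (!y3 || !y4) — !y4 is true.
  11. (y5 || !y2) — !y2 is true.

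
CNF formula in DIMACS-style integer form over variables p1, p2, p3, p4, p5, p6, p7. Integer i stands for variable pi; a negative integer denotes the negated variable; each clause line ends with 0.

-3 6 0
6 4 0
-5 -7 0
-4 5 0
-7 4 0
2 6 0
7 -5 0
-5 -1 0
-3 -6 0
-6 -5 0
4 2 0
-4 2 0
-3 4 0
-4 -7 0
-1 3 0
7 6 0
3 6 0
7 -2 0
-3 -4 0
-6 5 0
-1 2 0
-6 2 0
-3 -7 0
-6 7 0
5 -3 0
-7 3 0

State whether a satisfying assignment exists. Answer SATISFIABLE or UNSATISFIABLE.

UNSATISFIABLE

p6 = True:
  propagation gives p3=False, p5=False; an empty clause results — contradiction.
p6 = False:
  propagation gives p3=False; an empty clause results — contradiction.
Every branch closes, so no satisfying assignment exists.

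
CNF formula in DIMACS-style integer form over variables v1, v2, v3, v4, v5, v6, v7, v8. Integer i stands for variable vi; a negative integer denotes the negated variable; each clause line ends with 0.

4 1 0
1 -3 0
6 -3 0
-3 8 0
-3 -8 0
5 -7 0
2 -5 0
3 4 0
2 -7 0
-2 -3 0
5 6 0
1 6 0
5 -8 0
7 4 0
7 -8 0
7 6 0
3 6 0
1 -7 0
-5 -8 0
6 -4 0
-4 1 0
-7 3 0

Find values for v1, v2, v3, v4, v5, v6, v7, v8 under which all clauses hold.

v1=True, v2=False, v3=False, v4=True, v5=False, v6=True, v7=False, v8=False

v1 occurs only positively in the remaining clauses — set v1 = True.
Pure literal: v6 appears only positively; assign v6 = True.
Try v2 = False.
  then v5 is forced to False.
  then v7 is forced to False.
  then v8 is forced to False.
  then v3 is forced to False.
  then v4 is forced to True.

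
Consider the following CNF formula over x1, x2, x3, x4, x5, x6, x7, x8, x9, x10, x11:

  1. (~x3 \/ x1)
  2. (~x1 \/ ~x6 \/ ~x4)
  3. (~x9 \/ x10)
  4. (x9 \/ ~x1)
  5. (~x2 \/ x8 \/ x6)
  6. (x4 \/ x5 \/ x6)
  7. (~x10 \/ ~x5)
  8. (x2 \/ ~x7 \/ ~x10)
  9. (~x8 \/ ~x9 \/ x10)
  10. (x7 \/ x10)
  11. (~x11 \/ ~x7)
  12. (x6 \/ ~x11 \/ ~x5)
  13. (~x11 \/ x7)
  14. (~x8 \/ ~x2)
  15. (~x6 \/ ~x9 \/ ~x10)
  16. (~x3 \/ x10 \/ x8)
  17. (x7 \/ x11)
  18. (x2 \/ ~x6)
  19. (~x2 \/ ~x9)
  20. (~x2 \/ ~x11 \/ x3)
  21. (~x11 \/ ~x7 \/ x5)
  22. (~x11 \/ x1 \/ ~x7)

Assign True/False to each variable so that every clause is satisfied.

Branch on x1: take x1 = False.
  then x3 is forced to False.
Branch on x2: take x2 = True.
  then x8 is forced to False.
  then x6 is forced to True.
  then x9 is forced to False.
  then x11 is forced to False.
  then x7 is forced to True.
Set x5 = False and propagate.
x4, x10 are now unconstrained; take x4 = False, x10 = False.

x1 = F, x2 = T, x3 = F, x4 = F, x5 = F, x6 = T, x7 = T, x8 = F, x9 = F, x10 = F, x11 = F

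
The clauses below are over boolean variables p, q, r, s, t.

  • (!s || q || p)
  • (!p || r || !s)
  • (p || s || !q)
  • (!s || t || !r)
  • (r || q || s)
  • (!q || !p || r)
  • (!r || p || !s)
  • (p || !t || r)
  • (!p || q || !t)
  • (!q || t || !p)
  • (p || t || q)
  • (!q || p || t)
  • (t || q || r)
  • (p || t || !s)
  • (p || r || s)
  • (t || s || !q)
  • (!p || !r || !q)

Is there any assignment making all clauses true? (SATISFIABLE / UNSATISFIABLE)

Branch on p: take p = False.
For the remaining variables, q = False, r = True, s = False, t = True works.
Every clause has at least one true literal under this assignment.
So p = F, q = F, r = T, s = F, t = T is a satisfying assignment.

SATISFIABLE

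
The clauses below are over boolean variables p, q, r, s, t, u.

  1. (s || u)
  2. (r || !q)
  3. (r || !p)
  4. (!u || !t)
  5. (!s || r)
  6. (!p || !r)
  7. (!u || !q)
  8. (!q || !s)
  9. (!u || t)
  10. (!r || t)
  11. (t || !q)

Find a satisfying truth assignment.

p = False, q = False, r = True, s = True, t = True, u = False

Pure literal: p appears only negated; assign p = False.
Pure literal: q appears only negated; assign q = False.
Branch on r: take r = True.
  then t is forced to True.
  then u is forced to False.
  then s is forced to True.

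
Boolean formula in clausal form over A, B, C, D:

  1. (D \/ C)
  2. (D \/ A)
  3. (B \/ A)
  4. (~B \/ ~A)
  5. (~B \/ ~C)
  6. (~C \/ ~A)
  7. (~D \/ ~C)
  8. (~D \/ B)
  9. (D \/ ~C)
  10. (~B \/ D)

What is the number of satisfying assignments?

1

Satisfying assignments:
  A=0 B=1 C=0 D=1
That's 1 in total.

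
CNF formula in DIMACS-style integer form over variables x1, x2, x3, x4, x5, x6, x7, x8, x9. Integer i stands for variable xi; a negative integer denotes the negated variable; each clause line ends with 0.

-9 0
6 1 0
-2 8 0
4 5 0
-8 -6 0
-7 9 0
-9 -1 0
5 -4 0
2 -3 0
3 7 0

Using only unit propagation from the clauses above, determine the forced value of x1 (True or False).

Unit clause (¬x9) sets x9 = False.
From (x9 ∨ ¬x7) and x9 = False: x7 = False.
In (x3 ∨ x7), x7 is now false; x3 must hold, so x3 = True.
(x2 ∨ ¬x3) with x3 = True leaves only x2, so x2 = True.
In (¬x2 ∨ x8), ¬x2 is now false; x8 must hold, so x8 = True.
(¬x6 ∨ ¬x8): since x8 = True, the clause reduces to (¬x6). x6 = False.
(x1 ∨ x6): since x6 = False, the clause reduces to (x1). x1 = True.

True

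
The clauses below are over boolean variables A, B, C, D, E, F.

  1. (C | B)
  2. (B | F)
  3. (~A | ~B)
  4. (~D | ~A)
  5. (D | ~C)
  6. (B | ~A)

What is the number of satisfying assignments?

14

Case analysis on B and A:
  B=1, A=1: a clause becomes empty — 0.
  B=1, A=0: E, F free; 3 ways for (C,D) × 2^2 = 12.
  B=0, A=1: a clause becomes empty — 0.
  B=0, A=0: remaining (C,D,E,F) ∈ {(1,1,0,1); (1,1,1,1)} — 2.
Total: 0 + 12 + 0 + 2 = 14.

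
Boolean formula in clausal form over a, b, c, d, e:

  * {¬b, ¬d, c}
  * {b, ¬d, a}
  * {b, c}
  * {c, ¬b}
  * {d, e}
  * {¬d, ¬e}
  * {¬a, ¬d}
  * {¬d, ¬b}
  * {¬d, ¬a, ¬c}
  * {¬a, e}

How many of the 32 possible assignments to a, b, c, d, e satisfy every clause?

4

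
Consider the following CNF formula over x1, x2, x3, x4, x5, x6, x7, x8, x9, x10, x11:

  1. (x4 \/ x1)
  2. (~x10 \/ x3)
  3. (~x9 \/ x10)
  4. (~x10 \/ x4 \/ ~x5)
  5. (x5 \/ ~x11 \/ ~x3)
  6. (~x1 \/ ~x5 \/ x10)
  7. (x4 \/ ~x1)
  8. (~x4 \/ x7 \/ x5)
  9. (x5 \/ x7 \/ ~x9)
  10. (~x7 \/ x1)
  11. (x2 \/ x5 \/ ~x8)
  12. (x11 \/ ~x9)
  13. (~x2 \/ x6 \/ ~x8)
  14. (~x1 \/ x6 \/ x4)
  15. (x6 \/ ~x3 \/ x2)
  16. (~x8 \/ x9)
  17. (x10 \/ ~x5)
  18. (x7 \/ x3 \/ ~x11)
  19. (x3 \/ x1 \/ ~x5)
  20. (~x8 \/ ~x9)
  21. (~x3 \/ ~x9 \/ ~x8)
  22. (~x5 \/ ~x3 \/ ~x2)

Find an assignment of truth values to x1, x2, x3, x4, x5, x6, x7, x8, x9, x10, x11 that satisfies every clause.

x1=F, x2=F, x3=T, x4=T, x5=T, x6=T, x7=F, x8=F, x9=F, x10=T, x11=F

Check each clause:
  1. (x4 \/ x1) — x4 is true.
  2. (x3 \/ ~x10) — x3 is true.
  3. (~x9 \/ x10) — x10 is true.
  4. (x4 \/ ~x5 \/ ~x10) — x4 is true.
  5. (~x11 \/ x5 \/ ~x3) — ~x11 is true.
  6. (x10 \/ ~x5 \/ ~x1) — x10 is true.
  7. (x4 \/ ~x1) — x4 is true.
  8. (~x4 \/ x5 \/ x7) — x5 is true.
  9. (x5 \/ ~x9 \/ x7) — ~x9 is true.
  10. (x1 \/ ~x7) — ~x7 is true.
  11. (x5 \/ x2 \/ ~x8) — ~x8 is true.
  12. (x11 \/ ~x9) — ~x9 is true.
  13. (x6 \/ ~x2 \/ ~x8) — ~x8 is true.
  14. (x4 \/ ~x1 \/ x6) — x4 is true.
  15. (x2 \/ ~x3 \/ x6) — x6 is true.
  16. (~x8 \/ x9) — ~x8 is true.
  17. (~x5 \/ x10) — x10 is true.
  18. (x7 \/ x3 \/ ~x11) — x3 is true.
  19. (x3 \/ ~x5 \/ x1) — x3 is true.
  20. (~x9 \/ ~x8) — ~x8 is true.
  21. (~x9 \/ ~x8 \/ ~x3) — ~x8 is true.
  22. (~x5 \/ ~x2 \/ ~x3) — ~x2 is true.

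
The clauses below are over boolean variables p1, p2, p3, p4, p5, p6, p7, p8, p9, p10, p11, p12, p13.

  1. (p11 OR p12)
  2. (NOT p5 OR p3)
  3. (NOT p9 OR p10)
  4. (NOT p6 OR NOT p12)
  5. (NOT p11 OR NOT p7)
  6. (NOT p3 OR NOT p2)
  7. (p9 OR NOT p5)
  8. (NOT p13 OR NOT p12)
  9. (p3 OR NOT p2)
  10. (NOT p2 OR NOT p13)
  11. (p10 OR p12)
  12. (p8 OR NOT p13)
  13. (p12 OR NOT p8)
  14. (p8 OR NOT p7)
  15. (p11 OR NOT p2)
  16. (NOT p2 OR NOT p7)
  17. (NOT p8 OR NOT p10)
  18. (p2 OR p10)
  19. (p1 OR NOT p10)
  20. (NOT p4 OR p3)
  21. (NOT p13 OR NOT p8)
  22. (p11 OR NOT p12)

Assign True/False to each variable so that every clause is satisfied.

p1 occurs only positively in the remaining clauses — set p1 = True.
p5 occurs only negated in the remaining clauses — set p5 = False.
Set p2 = False and propagate.
  then p10 is forced to True.
  then p8 is forced to False.
  then p13 is forced to False.
  then p7 is forced to False.
Branch on p3: take p3 = True.
For the remaining variables, p4 = True, p6 = False, p9 = False, p11 = True, p12 = True works.

p1=T  p2=F  p3=T  p4=T  p5=F  p6=F  p7=F  p8=F  p9=F  p10=T  p11=T  p12=T  p13=F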